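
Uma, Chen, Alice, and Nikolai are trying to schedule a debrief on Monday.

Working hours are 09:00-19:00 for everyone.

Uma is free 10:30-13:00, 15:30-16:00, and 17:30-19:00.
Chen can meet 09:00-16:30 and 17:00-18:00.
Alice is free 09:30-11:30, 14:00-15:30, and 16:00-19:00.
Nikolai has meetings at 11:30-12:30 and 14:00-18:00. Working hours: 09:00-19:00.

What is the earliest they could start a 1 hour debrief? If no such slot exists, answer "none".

10:30

Nikolai free within 09:00–19:00: 09:00–11:30, 12:30–14:00, 18:00–19:00.
Uma ∩ Chen: 10:30–13:00, 15:30–16:00, 17:30–18:00.
Uma ∩ Chen ∩ Alice: 10:30–11:30, 17:30–18:00.
Uma ∩ Chen ∩ Alice ∩ Nikolai: 10:30–11:30.
Windows ≥ 60 min: 10:30–11:30.
Earliest such window starts at 10:30.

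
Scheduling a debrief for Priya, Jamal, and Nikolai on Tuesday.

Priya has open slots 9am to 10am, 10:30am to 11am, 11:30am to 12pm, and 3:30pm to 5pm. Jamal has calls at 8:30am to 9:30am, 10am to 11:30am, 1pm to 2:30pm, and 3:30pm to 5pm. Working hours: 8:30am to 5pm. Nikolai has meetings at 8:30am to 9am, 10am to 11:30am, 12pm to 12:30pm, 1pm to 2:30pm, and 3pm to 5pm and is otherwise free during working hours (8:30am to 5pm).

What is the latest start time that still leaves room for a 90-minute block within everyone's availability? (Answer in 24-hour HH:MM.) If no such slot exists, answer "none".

Jamal free within 08:30–17:00: 09:30–10:00, 11:30–13:00, 14:30–15:30.
Nikolai free within 08:30–17:00: 09:00–10:00, 11:30–12:00, 12:30–13:00, 14:30–15:00.
Priya ∩ Jamal: 09:30–10:00, 11:30–12:00.
Priya ∩ Jamal ∩ Nikolai: 09:30–10:00, 11:30–12:00.
Windows ≥ 90 min: (none).

none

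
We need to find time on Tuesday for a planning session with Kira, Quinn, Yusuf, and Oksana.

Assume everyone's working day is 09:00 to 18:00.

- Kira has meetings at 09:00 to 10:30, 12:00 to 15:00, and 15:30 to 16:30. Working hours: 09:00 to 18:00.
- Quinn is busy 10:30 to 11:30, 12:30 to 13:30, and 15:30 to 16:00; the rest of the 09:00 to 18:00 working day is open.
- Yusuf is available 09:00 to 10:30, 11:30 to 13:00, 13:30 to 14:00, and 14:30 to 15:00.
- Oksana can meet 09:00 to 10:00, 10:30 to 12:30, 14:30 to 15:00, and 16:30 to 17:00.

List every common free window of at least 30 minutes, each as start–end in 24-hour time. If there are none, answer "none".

11:30–12:00

Kira free within 09:00–18:00: 10:30–12:00, 15:00–15:30, 16:30–18:00.
Quinn free within 09:00–18:00: 09:00–10:30, 11:30–12:30, 13:30–15:30, 16:00–18:00.
Kira ∩ Quinn: 11:30–12:00, 15:00–15:30, 16:30–18:00.
Kira ∩ Quinn ∩ Yusuf: 11:30–12:00.
Kira ∩ Quinn ∩ Yusuf ∩ Oksana: 11:30–12:00.
Windows ≥ 30 min: 11:30–12:00.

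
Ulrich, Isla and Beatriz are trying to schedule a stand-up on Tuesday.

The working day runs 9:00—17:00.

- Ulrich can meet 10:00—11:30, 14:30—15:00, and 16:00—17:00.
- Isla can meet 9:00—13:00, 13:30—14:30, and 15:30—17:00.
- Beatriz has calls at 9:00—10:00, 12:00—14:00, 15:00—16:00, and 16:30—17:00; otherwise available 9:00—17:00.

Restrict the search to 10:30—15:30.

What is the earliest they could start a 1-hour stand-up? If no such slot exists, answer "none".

10:30

Beatriz free within 09:00–17:00: 10:00–12:00, 14:00–15:00, 16:00–16:30.
Ulrich ∩ Isla: 10:00–11:30, 16:00–17:00.
Ulrich ∩ Isla ∩ Beatriz: 10:00–11:30, 16:00–16:30.
Restricted to 10:30–15:30: 10:30–11:30.
Windows ≥ 60 min: 10:30–11:30.
Earliest such window starts at 10:30.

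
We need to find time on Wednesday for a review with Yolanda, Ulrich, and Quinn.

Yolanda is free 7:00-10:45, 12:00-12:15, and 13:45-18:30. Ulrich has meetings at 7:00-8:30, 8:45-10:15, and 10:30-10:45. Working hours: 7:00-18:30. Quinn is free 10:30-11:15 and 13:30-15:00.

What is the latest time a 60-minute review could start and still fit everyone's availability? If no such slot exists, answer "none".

Ulrich free within 07:00–18:30: 08:30–08:45, 10:15–10:30, 10:45–18:30.
Yolanda ∩ Ulrich: 08:30–08:45, 10:15–10:30, 12:00–12:15, 13:45–18:30.
Yolanda ∩ Ulrich ∩ Quinn: 13:45–15:00.
Windows ≥ 60 min: 13:45–15:00.
Latest start in the last window 13:45–15:00 is 15:00 − 60 min = 14:00.

14:00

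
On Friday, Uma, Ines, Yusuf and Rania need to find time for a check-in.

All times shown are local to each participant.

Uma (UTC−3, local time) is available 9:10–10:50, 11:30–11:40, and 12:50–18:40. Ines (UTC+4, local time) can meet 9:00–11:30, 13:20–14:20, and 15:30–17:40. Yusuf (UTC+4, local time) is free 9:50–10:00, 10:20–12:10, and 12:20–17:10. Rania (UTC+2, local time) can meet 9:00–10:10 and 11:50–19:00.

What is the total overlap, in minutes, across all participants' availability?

Uma → UTC: 12:10–13:50, 14:30–14:40, 15:50–21:40.
Ines → UTC: 05:00–07:30, 09:20–10:20, 11:30–13:40.
Yusuf → UTC: 05:50–06:00, 06:20–08:10, 08:20–13:10.
Rania → UTC: 07:00–08:10, 09:50–17:00.
Uma ∩ Ines: 12:10–13:40.
Uma ∩ Ines ∩ Yusuf: 12:10–13:10.
Uma ∩ Ines ∩ Yusuf ∩ Rania: 12:10–13:10.
Total common minutes: 60.

60 minutes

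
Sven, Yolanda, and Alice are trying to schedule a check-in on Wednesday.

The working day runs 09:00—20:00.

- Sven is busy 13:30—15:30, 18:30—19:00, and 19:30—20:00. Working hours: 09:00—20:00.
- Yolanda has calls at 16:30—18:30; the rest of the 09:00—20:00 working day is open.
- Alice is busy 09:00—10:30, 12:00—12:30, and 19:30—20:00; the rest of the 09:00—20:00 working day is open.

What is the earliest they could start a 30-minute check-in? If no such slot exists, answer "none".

10:30

Sven free within 09:00–20:00: 09:00–13:30, 15:30–18:30, 19:00–19:30.
Yolanda free within 09:00–20:00: 09:00–16:30, 18:30–20:00.
Alice free within 09:00–20:00: 10:30–12:00, 12:30–19:30.
Sven ∩ Yolanda: 09:00–13:30, 15:30–16:30, 19:00–19:30.
Sven ∩ Yolanda ∩ Alice: 10:30–12:00, 12:30–13:30, 15:30–16:30, 19:00–19:30.
Windows ≥ 30 min: 10:30–12:00, 12:30–13:30, 15:30–16:30, 19:00–19:30.
Earliest such window starts at 10:30.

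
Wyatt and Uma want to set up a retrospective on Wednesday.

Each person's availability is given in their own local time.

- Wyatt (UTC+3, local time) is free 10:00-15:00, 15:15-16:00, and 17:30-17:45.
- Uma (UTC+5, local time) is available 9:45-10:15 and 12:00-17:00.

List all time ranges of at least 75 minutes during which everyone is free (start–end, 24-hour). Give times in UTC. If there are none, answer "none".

07:00–12:00

Wyatt → UTC: 07:00–12:00, 12:15–13:00, 14:30–14:45.
Uma → UTC: 04:45–05:15, 07:00–12:00.
Wyatt ∩ Uma: 07:00–12:00.
Windows ≥ 75 min: 07:00–12:00.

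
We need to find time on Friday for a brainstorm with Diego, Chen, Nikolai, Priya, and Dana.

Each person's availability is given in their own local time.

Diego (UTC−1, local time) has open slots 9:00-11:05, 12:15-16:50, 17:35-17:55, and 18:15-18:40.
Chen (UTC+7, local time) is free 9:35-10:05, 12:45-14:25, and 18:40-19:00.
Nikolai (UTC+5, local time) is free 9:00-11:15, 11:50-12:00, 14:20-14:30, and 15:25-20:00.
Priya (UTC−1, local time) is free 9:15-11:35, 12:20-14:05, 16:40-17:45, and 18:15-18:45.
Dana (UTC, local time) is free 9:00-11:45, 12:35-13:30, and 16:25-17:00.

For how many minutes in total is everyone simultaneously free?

5 minutes

Diego → UTC: 10:00–12:05, 13:15–17:50, 18:35–18:55, 19:15–19:40.
Chen → UTC: 02:35–03:05, 05:45–07:25, 11:40–12:00.
Nikolai → UTC: 04:00–06:15, 06:50–07:00, 09:20–09:30, 10:25–15:00.
Priya → UTC: 10:15–12:35, 13:20–15:05, 17:40–18:45, 19:15–19:45.
Dana → UTC: 09:00–11:45, 12:35–13:30, 16:25–17:00.
Diego ∩ Chen: 11:40–12:00.
Diego ∩ Chen ∩ Nikolai: 11:40–12:00.
Diego ∩ Chen ∩ Nikolai ∩ Priya: 11:40–12:00.
Diego ∩ Chen ∩ Nikolai ∩ Priya ∩ Dana: 11:40–11:45.
Total common minutes: 5.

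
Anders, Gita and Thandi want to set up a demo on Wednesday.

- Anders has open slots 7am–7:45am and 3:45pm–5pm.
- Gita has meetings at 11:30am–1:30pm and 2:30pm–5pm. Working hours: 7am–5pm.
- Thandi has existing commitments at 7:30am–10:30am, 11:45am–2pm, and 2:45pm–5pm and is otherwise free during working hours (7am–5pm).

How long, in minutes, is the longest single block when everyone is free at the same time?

Gita free within 07:00–17:00: 07:00–11:30, 13:30–14:30.
Thandi free within 07:00–17:00: 07:00–07:30, 10:30–11:45, 14:00–14:45.
Anders ∩ Gita: 07:00–07:45.
Anders ∩ Gita ∩ Thandi: 07:00–07:30.
Single common window of 30 minutes.

30 minutes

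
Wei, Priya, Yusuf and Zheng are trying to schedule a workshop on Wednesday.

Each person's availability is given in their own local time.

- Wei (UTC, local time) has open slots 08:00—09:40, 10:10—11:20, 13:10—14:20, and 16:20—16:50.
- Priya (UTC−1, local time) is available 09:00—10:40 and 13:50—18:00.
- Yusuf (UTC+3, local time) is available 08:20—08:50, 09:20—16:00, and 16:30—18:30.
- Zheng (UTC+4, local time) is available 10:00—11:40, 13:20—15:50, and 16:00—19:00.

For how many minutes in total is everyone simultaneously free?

70 minutes

Wei → UTC: 08:00–09:40, 10:10–11:20, 13:10–14:20, 16:20–16:50.
Priya → UTC: 10:00–11:40, 14:50–19:00.
Yusuf → UTC: 05:20–05:50, 06:20–13:00, 13:30–15:30.
Zheng → UTC: 06:00–07:40, 09:20–11:50, 12:00–15:00.
Wei ∩ Priya: 10:10–11:20, 16:20–16:50.
Wei ∩ Priya ∩ Yusuf: 10:10–11:20.
Wei ∩ Priya ∩ Yusuf ∩ Zheng: 10:10–11:20.
Total common minutes: 70.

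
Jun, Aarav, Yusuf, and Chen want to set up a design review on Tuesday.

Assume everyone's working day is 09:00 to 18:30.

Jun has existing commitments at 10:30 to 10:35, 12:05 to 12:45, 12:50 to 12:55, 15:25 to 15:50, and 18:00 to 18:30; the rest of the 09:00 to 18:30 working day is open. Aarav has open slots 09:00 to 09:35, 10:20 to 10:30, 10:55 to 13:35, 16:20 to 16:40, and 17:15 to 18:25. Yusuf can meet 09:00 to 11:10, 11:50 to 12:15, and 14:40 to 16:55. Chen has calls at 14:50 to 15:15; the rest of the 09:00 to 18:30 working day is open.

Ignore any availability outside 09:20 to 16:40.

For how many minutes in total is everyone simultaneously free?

Jun free within 09:00–18:30: 09:00–10:30, 10:35–12:05, 12:45–12:50, 12:55–15:25, 15:50–18:00.
Chen free within 09:00–18:30: 09:00–14:50, 15:15–18:30.
Jun ∩ Aarav: 09:00–09:35, 10:20–10:30, 10:55–12:05, 12:45–12:50, 12:55–13:35, 16:20–16:40, 17:15–18:00.
Jun ∩ Aarav ∩ Yusuf: 09:00–09:35, 10:20–10:30, 10:55–11:10, 11:50–12:05, 16:20–16:40.
Jun ∩ Aarav ∩ Yusuf ∩ Chen: 09:00–09:35, 10:20–10:30, 10:55–11:10, 11:50–12:05, 16:20–16:40.
Restricted to 09:20–16:40: 09:20–09:35, 10:20–10:30, 10:55–11:10, 11:50–12:05, 16:20–16:40.
Total common minutes: 15 + 10 + 15 + 15 + 20 = 75.

75 minutes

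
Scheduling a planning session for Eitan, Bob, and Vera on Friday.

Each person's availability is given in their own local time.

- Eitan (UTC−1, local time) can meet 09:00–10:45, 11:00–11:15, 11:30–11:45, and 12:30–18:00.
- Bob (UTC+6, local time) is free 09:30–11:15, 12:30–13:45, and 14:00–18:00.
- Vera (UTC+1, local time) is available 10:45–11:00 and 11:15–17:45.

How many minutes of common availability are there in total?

Eitan → UTC: 10:00–11:45, 12:00–12:15, 12:30–12:45, 13:30–19:00.
Bob → UTC: 03:30–05:15, 06:30–07:45, 08:00–12:00.
Vera → UTC: 09:45–10:00, 10:15–16:45.
Eitan ∩ Bob: 10:00–11:45.
Eitan ∩ Bob ∩ Vera: 10:15–11:45.
Total common minutes: 90.

90 minutes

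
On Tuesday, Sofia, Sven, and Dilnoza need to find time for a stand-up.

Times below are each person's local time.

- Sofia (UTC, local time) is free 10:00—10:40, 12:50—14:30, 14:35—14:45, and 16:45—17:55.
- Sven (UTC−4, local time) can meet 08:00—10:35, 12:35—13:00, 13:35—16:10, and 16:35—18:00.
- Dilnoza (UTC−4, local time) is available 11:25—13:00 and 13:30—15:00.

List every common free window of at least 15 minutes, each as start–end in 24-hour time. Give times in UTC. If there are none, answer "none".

Sofia → UTC: 10:00–10:40, 12:50–14:30, 14:35–14:45, 16:45–17:55.
Sven → UTC: 12:00–14:35, 16:35–17:00, 17:35–20:10, 20:35–22:00.
Dilnoza → UTC: 15:25–17:00, 17:30–19:00.
Sofia ∩ Sven: 12:50–14:30, 16:45–17:00, 17:35–17:55.
Sofia ∩ Sven ∩ Dilnoza: 16:45–17:00, 17:35–17:55.
Windows ≥ 15 min: 16:45–17:00, 17:35–17:55.

16:45–17:00, 17:35–17:55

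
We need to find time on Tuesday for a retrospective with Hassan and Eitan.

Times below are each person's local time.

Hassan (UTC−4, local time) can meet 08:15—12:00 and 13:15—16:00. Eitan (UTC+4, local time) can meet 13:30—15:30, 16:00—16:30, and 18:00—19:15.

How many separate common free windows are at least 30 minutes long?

Hassan → UTC: 12:15–16:00, 17:15–20:00.
Eitan → UTC: 09:30–11:30, 12:00–12:30, 14:00–15:15.
Hassan ∩ Eitan: 12:15–12:30, 14:00–15:15.
Windows ≥ 30 min: 14:00–15:15.
That's 1 window.

1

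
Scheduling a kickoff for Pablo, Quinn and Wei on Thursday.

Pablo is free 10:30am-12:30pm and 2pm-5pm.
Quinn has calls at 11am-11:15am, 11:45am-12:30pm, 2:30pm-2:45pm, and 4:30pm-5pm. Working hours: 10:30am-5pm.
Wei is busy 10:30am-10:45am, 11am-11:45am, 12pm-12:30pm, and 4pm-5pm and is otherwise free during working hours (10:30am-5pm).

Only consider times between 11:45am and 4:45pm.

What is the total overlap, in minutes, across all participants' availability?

Quinn free within 10:30–17:00: 10:30–11:00, 11:15–11:45, 12:30–14:30, 14:45–16:30.
Wei free within 10:30–17:00: 10:45–11:00, 11:45–12:00, 12:30–16:00.
Pablo ∩ Quinn: 10:30–11:00, 11:15–11:45, 14:00–14:30, 14:45–16:30.
Pablo ∩ Quinn ∩ Wei: 10:45–11:00, 14:00–14:30, 14:45–16:00.
Restricted to 11:45–16:45: 14:00–14:30, 14:45–16:00.
Total common minutes: 30 + 75 = 105.

105 minutes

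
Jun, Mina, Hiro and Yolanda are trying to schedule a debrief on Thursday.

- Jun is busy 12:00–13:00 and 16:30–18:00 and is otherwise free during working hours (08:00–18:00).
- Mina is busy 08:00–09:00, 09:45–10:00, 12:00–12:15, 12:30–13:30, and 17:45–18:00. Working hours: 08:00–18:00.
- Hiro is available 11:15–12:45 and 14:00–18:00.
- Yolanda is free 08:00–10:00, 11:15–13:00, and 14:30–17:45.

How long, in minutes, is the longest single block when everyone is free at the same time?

Jun free within 08:00–18:00: 08:00–12:00, 13:00–16:30.
Mina free within 08:00–18:00: 09:00–09:45, 10:00–12:00, 12:15–12:30, 13:30–17:45.
Jun ∩ Mina: 09:00–09:45, 10:00–12:00, 13:30–16:30.
Jun ∩ Mina ∩ Hiro: 11:15–12:00, 14:00–16:30.
Jun ∩ Mina ∩ Hiro ∩ Yolanda: 11:15–12:00, 14:30–16:30.
Common window lengths: 45, 120 min; longest is 120.

120 minutes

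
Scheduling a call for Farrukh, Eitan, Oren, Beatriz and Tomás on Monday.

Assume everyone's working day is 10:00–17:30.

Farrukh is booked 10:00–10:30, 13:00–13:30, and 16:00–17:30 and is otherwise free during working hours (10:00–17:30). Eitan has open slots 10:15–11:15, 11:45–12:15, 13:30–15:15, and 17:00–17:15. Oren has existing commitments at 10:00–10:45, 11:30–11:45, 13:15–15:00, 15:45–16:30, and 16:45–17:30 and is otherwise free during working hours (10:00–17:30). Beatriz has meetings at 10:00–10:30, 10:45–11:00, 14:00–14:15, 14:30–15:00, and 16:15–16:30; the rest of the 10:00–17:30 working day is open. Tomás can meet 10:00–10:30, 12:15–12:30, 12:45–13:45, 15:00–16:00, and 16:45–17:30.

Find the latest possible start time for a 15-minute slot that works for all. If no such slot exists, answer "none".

15:00

Farrukh free within 10:00–17:30: 10:30–13:00, 13:30–16:00.
Oren free within 10:00–17:30: 10:45–11:30, 11:45–13:15, 15:00–15:45, 16:30–16:45.
Beatriz free within 10:00–17:30: 10:30–10:45, 11:00–14:00, 14:15–14:30, 15:00–16:15, 16:30–17:30.
Farrukh ∩ Eitan: 10:30–11:15, 11:45–12:15, 13:30–15:15.
Farrukh ∩ Eitan ∩ Oren: 10:45–11:15, 11:45–12:15, 15:00–15:15.
Farrukh ∩ Eitan ∩ Oren ∩ Beatriz: 11:00–11:15, 11:45–12:15, 15:00–15:15.
Farrukh ∩ Eitan ∩ Oren ∩ Beatriz ∩ Tomás: 15:00–15:15.
Windows ≥ 15 min: 15:00–15:15.
Latest start in the last window 15:00–15:15 is 15:15 − 15 min = 15:00.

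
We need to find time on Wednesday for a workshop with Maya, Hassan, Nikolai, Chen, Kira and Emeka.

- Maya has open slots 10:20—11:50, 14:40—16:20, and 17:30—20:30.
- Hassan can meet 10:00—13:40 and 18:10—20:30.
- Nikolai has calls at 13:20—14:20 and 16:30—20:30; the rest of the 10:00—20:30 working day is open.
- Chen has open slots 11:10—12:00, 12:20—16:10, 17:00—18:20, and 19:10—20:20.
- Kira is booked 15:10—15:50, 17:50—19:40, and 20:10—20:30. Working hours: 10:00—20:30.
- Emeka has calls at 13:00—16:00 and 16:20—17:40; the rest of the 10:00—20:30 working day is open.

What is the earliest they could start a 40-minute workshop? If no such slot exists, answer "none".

11:10

Nikolai free within 10:00–20:30: 10:00–13:20, 14:20–16:30.
Kira free within 10:00–20:30: 10:00–15:10, 15:50–17:50, 19:40–20:10.
Emeka free within 10:00–20:30: 10:00–13:00, 16:00–16:20, 17:40–20:30.
Maya ∩ Hassan: 10:20–11:50, 18:10–20:30.
Maya ∩ Hassan ∩ Nikolai: 10:20–11:50.
Maya ∩ Hassan ∩ Nikolai ∩ Chen: 11:10–11:50.
Maya ∩ Hassan ∩ Nikolai ∩ Chen ∩ Kira: 11:10–11:50.
Maya ∩ Hassan ∩ Nikolai ∩ Chen ∩ Kira ∩ Emeka: 11:10–11:50.
Windows ≥ 40 min: 11:10–11:50.
Earliest such window starts at 11:10.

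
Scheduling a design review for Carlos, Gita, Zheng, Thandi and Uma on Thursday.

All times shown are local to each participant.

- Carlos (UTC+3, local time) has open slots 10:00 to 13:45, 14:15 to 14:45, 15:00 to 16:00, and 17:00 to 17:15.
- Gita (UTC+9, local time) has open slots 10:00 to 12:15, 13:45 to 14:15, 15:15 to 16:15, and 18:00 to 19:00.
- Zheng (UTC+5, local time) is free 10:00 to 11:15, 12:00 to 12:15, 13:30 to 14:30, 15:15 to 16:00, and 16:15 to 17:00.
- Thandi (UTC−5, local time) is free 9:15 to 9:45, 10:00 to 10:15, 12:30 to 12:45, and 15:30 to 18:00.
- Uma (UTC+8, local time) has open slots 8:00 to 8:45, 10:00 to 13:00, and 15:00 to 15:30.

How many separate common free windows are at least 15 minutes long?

Carlos → UTC: 07:00–10:45, 11:15–11:45, 12:00–13:00, 14:00–14:15.
Gita → UTC: 01:00–03:15, 04:45–05:15, 06:15–07:15, 09:00–10:00.
Zheng → UTC: 05:00–06:15, 07:00–07:15, 08:30–09:30, 10:15–11:00, 11:15–12:00.
Thandi → UTC: 14:15–14:45, 15:00–15:15, 17:30–17:45, 20:30–23:00.
Uma → UTC: 00:00–00:45, 02:00–05:00, 07:00–07:30.
Carlos ∩ Gita: 07:00–07:15, 09:00–10:00.
Carlos ∩ Gita ∩ Zheng: 07:00–07:15, 09:00–09:30.
Carlos ∩ Gita ∩ Zheng ∩ Thandi: (none).
Carlos ∩ Gita ∩ Zheng ∩ Thandi ∩ Uma: (none).
Windows ≥ 15 min: (none).
That's 0 windows.

0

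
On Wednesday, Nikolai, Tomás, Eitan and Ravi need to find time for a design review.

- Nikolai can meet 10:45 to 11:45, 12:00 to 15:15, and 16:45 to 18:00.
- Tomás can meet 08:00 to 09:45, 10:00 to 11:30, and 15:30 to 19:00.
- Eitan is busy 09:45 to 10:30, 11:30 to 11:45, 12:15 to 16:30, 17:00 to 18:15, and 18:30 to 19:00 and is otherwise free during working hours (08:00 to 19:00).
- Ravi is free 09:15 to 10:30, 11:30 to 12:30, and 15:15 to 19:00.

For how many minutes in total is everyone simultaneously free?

Eitan free within 08:00–19:00: 08:00–09:45, 10:30–11:30, 11:45–12:15, 16:30–17:00, 18:15–18:30.
Nikolai ∩ Tomás: 10:45–11:30, 16:45–18:00.
Nikolai ∩ Tomás ∩ Eitan: 10:45–11:30, 16:45–17:00.
Nikolai ∩ Tomás ∩ Eitan ∩ Ravi: 16:45–17:00.
Total common minutes: 15.

15 minutes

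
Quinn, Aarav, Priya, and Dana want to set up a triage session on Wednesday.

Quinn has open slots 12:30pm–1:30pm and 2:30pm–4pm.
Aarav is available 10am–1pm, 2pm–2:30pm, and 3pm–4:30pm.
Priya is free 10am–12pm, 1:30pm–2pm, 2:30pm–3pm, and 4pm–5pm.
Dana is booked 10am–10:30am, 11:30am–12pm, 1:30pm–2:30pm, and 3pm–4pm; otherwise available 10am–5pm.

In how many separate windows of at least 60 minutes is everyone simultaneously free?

Dana free within 10:00–17:00: 10:30–11:30, 12:00–13:30, 14:30–15:00, 16:00–17:00.
Quinn ∩ Aarav: 12:30–13:00, 15:00–16:00.
Quinn ∩ Aarav ∩ Priya: (none).
Quinn ∩ Aarav ∩ Priya ∩ Dana: (none).
Windows ≥ 60 min: (none).
That's 0 windows.

0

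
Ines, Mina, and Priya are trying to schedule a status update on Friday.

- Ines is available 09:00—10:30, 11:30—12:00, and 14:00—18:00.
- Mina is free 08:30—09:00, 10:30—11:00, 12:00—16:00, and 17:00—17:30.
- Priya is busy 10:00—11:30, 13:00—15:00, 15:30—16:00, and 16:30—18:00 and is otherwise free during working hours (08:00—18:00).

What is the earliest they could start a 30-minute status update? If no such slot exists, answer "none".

15:00

Priya free within 08:00–18:00: 08:00–10:00, 11:30–13:00, 15:00–15:30, 16:00–16:30.
Ines ∩ Mina: 14:00–16:00, 17:00–17:30.
Ines ∩ Mina ∩ Priya: 15:00–15:30.
Windows ≥ 30 min: 15:00–15:30.
Earliest such window starts at 15:00.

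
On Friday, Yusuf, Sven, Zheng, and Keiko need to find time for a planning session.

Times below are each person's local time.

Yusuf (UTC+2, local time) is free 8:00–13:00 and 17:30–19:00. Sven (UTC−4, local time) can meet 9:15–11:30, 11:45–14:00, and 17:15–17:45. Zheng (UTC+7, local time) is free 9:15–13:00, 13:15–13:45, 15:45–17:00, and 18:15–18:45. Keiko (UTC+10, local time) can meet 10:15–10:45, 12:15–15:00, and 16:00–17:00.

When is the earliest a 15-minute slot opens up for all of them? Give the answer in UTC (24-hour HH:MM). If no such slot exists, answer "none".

none

Yusuf → UTC: 06:00–11:00, 15:30–17:00.
Sven → UTC: 13:15–15:30, 15:45–18:00, 21:15–21:45.
Zheng → UTC: 02:15–06:00, 06:15–06:45, 08:45–10:00, 11:15–11:45.
Keiko → UTC: 00:15–00:45, 02:15–05:00, 06:00–07:00.
Yusuf ∩ Sven: 15:45–17:00.
Yusuf ∩ Sven ∩ Zheng: (none).
Yusuf ∩ Sven ∩ Zheng ∩ Keiko: (none).
Windows ≥ 15 min: (none).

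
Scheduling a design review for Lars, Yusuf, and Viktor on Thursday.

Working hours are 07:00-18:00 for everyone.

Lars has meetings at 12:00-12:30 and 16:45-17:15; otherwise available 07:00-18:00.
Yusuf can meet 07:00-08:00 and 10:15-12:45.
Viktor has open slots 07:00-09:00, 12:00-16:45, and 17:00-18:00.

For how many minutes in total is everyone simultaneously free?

Lars free within 07:00–18:00: 07:00–12:00, 12:30–16:45, 17:15–18:00.
Lars ∩ Yusuf: 07:00–08:00, 10:15–12:00, 12:30–12:45.
Lars ∩ Yusuf ∩ Viktor: 07:00–08:00, 12:30–12:45.
Total common minutes: 60 + 15 = 75.

75 minutes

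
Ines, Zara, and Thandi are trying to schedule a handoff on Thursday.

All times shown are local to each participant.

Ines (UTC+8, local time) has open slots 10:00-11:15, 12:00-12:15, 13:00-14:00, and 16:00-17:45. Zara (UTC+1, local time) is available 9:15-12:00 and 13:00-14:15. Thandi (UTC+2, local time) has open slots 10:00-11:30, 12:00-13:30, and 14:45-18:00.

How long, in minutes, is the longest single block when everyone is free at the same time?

75 minutes

Ines → UTC: 02:00–03:15, 04:00–04:15, 05:00–06:00, 08:00–09:45.
Zara → UTC: 08:15–11:00, 12:00–13:15.
Thandi → UTC: 08:00–09:30, 10:00–11:30, 12:45–16:00.
Ines ∩ Zara: 08:15–09:45.
Ines ∩ Zara ∩ Thandi: 08:15–09:30.
Single common window of 75 minutes.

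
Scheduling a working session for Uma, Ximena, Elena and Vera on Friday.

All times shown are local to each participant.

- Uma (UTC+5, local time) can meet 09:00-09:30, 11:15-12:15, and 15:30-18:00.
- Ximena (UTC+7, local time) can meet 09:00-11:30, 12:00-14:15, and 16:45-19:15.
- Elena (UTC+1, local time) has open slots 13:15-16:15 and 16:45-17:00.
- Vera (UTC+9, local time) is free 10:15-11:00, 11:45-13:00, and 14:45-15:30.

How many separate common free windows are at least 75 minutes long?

0

Uma → UTC: 04:00–04:30, 06:15–07:15, 10:30–13:00.
Ximena → UTC: 02:00–04:30, 05:00–07:15, 09:45–12:15.
Elena → UTC: 12:15–15:15, 15:45–16:00.
Vera → UTC: 01:15–02:00, 02:45–04:00, 05:45–06:30.
Uma ∩ Ximena: 04:00–04:30, 06:15–07:15, 10:30–12:15.
Uma ∩ Ximena ∩ Elena: (none).
Uma ∩ Ximena ∩ Elena ∩ Vera: (none).
Windows ≥ 75 min: (none).
That's 0 windows.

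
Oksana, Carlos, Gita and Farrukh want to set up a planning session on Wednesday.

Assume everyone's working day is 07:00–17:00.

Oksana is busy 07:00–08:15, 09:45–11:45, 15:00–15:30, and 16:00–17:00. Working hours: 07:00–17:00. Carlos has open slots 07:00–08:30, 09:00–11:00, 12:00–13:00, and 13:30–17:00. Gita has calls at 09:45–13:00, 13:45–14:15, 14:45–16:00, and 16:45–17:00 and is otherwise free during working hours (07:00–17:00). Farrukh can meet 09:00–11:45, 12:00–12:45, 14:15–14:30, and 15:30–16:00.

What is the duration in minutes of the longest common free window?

Oksana free within 07:00–17:00: 08:15–09:45, 11:45–15:00, 15:30–16:00.
Gita free within 07:00–17:00: 07:00–09:45, 13:00–13:45, 14:15–14:45, 16:00–16:45.
Oksana ∩ Carlos: 08:15–08:30, 09:00–09:45, 12:00–13:00, 13:30–15:00, 15:30–16:00.
Oksana ∩ Carlos ∩ Gita: 08:15–08:30, 09:00–09:45, 13:30–13:45, 14:15–14:45.
Oksana ∩ Carlos ∩ Gita ∩ Farrukh: 09:00–09:45, 14:15–14:30.
Common window lengths: 45, 15 min; longest is 45.

45 minutes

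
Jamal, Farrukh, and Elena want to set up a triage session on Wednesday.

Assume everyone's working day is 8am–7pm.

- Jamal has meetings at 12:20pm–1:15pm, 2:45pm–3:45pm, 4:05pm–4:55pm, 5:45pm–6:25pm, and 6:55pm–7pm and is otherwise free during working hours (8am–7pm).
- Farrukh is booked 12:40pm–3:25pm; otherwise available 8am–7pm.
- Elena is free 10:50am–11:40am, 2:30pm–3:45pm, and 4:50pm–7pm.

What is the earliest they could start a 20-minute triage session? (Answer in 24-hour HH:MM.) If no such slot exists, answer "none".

10:50

Jamal free within 08:00–19:00: 08:00–12:20, 13:15–14:45, 15:45–16:05, 16:55–17:45, 18:25–18:55.
Farrukh free within 08:00–19:00: 08:00–12:40, 15:25–19:00.
Jamal ∩ Farrukh: 08:00–12:20, 15:45–16:05, 16:55–17:45, 18:25–18:55.
Jamal ∩ Farrukh ∩ Elena: 10:50–11:40, 16:55–17:45, 18:25–18:55.
Windows ≥ 20 min: 10:50–11:40, 16:55–17:45, 18:25–18:55.
Earliest such window starts at 10:50.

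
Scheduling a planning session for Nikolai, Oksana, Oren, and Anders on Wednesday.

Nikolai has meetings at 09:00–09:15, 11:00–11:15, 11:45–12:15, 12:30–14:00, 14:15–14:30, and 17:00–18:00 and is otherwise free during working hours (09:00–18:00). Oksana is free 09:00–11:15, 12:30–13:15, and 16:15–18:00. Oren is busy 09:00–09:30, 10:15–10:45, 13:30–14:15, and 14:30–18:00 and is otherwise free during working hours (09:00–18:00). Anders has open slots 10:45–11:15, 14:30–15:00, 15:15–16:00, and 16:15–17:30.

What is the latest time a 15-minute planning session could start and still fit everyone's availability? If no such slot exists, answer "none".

Nikolai free within 09:00–18:00: 09:15–11:00, 11:15–11:45, 12:15–12:30, 14:00–14:15, 14:30–17:00.
Oren free within 09:00–18:00: 09:30–10:15, 10:45–13:30, 14:15–14:30.
Nikolai ∩ Oksana: 09:15–11:00, 16:15–17:00.
Nikolai ∩ Oksana ∩ Oren: 09:30–10:15, 10:45–11:00.
Nikolai ∩ Oksana ∩ Oren ∩ Anders: 10:45–11:00.
Windows ≥ 15 min: 10:45–11:00.
Latest start in the last window 10:45–11:00 is 11:00 − 15 min = 10:45.

10:45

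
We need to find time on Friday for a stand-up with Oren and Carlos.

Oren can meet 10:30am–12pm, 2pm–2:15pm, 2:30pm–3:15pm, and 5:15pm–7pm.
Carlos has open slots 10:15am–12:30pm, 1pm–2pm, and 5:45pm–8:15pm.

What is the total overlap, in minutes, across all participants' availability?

165 minutes

Oren ∩ Carlos: 10:30–12:00, 17:45–19:00.
Total common minutes: 90 + 75 = 165.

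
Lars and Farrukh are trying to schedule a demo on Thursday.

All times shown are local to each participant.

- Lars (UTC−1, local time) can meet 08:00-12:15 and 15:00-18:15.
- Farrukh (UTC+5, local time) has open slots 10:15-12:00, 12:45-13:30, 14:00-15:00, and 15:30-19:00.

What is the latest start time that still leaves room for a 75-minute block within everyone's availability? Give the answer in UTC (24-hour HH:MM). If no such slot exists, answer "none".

12:00

Lars → UTC: 09:00–13:15, 16:00–19:15.
Farrukh → UTC: 05:15–07:00, 07:45–08:30, 09:00–10:00, 10:30–14:00.
Lars ∩ Farrukh: 09:00–10:00, 10:30–13:15.
Windows ≥ 75 min: 10:30–13:15.
Latest start in the last window 10:30–13:15 is 13:15 − 75 min = 12:00.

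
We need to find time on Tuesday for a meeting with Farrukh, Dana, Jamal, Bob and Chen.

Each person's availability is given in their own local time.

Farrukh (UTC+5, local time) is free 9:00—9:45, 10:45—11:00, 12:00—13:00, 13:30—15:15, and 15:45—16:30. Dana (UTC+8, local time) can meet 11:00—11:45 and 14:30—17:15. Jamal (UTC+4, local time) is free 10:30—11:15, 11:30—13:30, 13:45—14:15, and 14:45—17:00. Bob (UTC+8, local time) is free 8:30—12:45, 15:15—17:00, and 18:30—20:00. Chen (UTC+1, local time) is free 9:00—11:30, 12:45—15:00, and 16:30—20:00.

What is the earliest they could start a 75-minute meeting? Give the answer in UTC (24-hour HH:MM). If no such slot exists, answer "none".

none

Farrukh → UTC: 04:00–04:45, 05:45–06:00, 07:00–08:00, 08:30–10:15, 10:45–11:30.
Dana → UTC: 03:00–03:45, 06:30–09:15.
Jamal → UTC: 06:30–07:15, 07:30–09:30, 09:45–10:15, 10:45–13:00.
Bob → UTC: 00:30–04:45, 07:15–09:00, 10:30–12:00.
Chen → UTC: 08:00–10:30, 11:45–14:00, 15:30–19:00.
Farrukh ∩ Dana: 07:00–08:00, 08:30–09:15.
Farrukh ∩ Dana ∩ Jamal: 07:00–07:15, 07:30–08:00, 08:30–09:15.
Farrukh ∩ Dana ∩ Jamal ∩ Bob: 07:30–08:00, 08:30–09:00.
Farrukh ∩ Dana ∩ Jamal ∩ Bob ∩ Chen: 08:30–09:00.
Windows ≥ 75 min: (none).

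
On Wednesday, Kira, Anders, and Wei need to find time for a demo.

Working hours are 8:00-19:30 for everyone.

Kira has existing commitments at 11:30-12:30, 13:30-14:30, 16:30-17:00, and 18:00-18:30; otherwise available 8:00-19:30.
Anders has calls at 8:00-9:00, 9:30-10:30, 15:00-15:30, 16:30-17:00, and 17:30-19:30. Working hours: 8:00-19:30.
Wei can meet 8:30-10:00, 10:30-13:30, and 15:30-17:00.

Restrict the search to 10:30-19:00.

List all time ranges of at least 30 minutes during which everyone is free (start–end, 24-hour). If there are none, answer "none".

Kira free within 08:00–19:30: 08:00–11:30, 12:30–13:30, 14:30–16:30, 17:00–18:00, 18:30–19:30.
Anders free within 08:00–19:30: 09:00–09:30, 10:30–15:00, 15:30–16:30, 17:00–17:30.
Kira ∩ Anders: 09:00–09:30, 10:30–11:30, 12:30–13:30, 14:30–15:00, 15:30–16:30, 17:00–17:30.
Kira ∩ Anders ∩ Wei: 09:00–09:30, 10:30–11:30, 12:30–13:30, 15:30–16:30.
Restricted to 10:30–19:00: 10:30–11:30, 12:30–13:30, 15:30–16:30.
Windows ≥ 30 min: 10:30–11:30, 12:30–13:30, 15:30–16:30.

10:30–11:30, 12:30–13:30, 15:30–16:30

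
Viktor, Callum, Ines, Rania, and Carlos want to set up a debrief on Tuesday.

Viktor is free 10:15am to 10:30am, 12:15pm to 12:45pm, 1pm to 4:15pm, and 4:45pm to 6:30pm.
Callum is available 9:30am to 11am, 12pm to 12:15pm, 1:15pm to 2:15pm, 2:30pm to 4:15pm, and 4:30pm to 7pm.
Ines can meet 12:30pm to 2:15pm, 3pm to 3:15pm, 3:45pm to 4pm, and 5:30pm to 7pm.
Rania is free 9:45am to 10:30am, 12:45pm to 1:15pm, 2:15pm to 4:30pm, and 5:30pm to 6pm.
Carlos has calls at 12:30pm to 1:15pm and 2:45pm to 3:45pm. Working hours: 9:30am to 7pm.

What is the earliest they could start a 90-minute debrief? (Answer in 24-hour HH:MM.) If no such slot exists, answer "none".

none

Carlos free within 09:30–19:00: 09:30–12:30, 13:15–14:45, 15:45–19:00.
Viktor ∩ Callum: 10:15–10:30, 13:15–14:15, 14:30–16:15, 16:45–18:30.
Viktor ∩ Callum ∩ Ines: 13:15–14:15, 15:00–15:15, 15:45–16:00, 17:30–18:30.
Viktor ∩ Callum ∩ Ines ∩ Rania: 15:00–15:15, 15:45–16:00, 17:30–18:00.
Viktor ∩ Callum ∩ Ines ∩ Rania ∩ Carlos: 15:45–16:00, 17:30–18:00.
Windows ≥ 90 min: (none).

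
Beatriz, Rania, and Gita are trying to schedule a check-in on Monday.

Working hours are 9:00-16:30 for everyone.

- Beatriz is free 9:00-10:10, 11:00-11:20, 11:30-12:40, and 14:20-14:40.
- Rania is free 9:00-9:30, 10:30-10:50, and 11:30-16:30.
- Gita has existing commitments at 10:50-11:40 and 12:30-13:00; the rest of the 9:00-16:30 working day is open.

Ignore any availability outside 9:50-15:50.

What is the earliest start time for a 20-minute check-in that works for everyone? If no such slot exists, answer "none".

Gita free within 09:00–16:30: 09:00–10:50, 11:40–12:30, 13:00–16:30.
Beatriz ∩ Rania: 09:00–09:30, 11:30–12:40, 14:20–14:40.
Beatriz ∩ Rania ∩ Gita: 09:00–09:30, 11:40–12:30, 14:20–14:40.
Restricted to 09:50–15:50: 11:40–12:30, 14:20–14:40.
Windows ≥ 20 min: 11:40–12:30, 14:20–14:40.
Earliest such window starts at 11:40.

11:40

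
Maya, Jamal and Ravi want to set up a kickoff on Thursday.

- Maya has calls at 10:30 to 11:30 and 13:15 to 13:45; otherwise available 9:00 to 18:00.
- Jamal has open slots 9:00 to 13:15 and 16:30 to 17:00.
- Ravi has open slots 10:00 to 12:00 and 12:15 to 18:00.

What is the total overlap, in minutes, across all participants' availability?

Maya free within 09:00–18:00: 09:00–10:30, 11:30–13:15, 13:45–18:00.
Maya ∩ Jamal: 09:00–10:30, 11:30–13:15, 16:30–17:00.
Maya ∩ Jamal ∩ Ravi: 10:00–10:30, 11:30–12:00, 12:15–13:15, 16:30–17:00.
Total common minutes: 30 + 30 + 60 + 30 = 150.

150 minutes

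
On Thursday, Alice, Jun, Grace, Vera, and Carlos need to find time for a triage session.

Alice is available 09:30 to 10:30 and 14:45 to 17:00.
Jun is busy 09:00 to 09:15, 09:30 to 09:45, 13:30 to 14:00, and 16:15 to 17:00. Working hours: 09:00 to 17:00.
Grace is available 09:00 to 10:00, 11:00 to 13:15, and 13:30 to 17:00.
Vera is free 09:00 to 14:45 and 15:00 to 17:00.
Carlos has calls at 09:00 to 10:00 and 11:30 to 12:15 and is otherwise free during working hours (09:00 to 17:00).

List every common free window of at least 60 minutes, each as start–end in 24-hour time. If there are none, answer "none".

15:00–16:15

Jun free within 09:00–17:00: 09:15–09:30, 09:45–13:30, 14:00–16:15.
Carlos free within 09:00–17:00: 10:00–11:30, 12:15–17:00.
Alice ∩ Jun: 09:45–10:30, 14:45–16:15.
Alice ∩ Jun ∩ Grace: 09:45–10:00, 14:45–16:15.
Alice ∩ Jun ∩ Grace ∩ Vera: 09:45–10:00, 15:00–16:15.
Alice ∩ Jun ∩ Grace ∩ Vera ∩ Carlos: 15:00–16:15.
Windows ≥ 60 min: 15:00–16:15.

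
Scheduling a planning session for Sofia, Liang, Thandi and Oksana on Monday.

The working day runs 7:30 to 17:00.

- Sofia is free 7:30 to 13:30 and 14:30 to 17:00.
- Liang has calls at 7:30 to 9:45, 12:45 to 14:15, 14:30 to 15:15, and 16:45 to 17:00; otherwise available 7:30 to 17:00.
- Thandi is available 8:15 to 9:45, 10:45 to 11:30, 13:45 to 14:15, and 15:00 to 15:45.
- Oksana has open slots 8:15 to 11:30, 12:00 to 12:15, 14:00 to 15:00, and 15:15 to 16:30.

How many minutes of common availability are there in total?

75 minutes

Liang free within 07:30–17:00: 09:45–12:45, 14:15–14:30, 15:15–16:45.
Sofia ∩ Liang: 09:45–12:45, 15:15–16:45.
Sofia ∩ Liang ∩ Thandi: 10:45–11:30, 15:15–15:45.
Sofia ∩ Liang ∩ Thandi ∩ Oksana: 10:45–11:30, 15:15–15:45.
Total common minutes: 45 + 30 = 75.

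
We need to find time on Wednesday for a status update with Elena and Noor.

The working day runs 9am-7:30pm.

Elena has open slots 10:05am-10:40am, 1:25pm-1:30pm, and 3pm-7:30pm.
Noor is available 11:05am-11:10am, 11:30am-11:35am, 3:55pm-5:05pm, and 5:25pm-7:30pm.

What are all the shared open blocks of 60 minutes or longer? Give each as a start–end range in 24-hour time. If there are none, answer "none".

Elena ∩ Noor: 15:55–17:05, 17:25–19:30.
Windows ≥ 60 min: 15:55–17:05, 17:25–19:30.

15:55–17:05, 17:25–19:30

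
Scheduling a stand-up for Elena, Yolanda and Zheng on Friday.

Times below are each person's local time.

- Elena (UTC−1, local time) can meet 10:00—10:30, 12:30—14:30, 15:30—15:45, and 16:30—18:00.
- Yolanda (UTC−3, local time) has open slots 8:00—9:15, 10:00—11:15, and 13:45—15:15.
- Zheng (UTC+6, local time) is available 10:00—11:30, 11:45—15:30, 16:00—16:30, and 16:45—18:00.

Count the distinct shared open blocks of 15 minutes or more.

Elena → UTC: 11:00–11:30, 13:30–15:30, 16:30–16:45, 17:30–19:00.
Yolanda → UTC: 11:00–12:15, 13:00–14:15, 16:45–18:15.
Zheng → UTC: 04:00–05:30, 05:45–09:30, 10:00–10:30, 10:45–12:00.
Elena ∩ Yolanda: 11:00–11:30, 13:30–14:15, 17:30–18:15.
Elena ∩ Yolanda ∩ Zheng: 11:00–11:30.
Windows ≥ 15 min: 11:00–11:30.
That's 1 window.

1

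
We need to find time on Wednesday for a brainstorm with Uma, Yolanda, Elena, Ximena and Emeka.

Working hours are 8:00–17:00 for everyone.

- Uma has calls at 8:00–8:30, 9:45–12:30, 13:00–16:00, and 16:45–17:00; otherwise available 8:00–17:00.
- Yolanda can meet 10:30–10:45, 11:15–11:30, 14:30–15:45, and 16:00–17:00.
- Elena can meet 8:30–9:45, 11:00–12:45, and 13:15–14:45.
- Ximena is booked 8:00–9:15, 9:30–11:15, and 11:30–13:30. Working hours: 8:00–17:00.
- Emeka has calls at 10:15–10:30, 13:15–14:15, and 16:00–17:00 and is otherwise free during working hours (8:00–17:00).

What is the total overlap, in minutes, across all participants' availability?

0 minutes

Uma free within 08:00–17:00: 08:30–09:45, 12:30–13:00, 16:00–16:45.
Ximena free within 08:00–17:00: 09:15–09:30, 11:15–11:30, 13:30–17:00.
Emeka free within 08:00–17:00: 08:00–10:15, 10:30–13:15, 14:15–16:00.
Uma ∩ Yolanda: 16:00–16:45.
Uma ∩ Yolanda ∩ Elena: (none).
Uma ∩ Yolanda ∩ Elena ∩ Ximena: (none).
Uma ∩ Yolanda ∩ Elena ∩ Ximena ∩ Emeka: (none).
Total common minutes: 0.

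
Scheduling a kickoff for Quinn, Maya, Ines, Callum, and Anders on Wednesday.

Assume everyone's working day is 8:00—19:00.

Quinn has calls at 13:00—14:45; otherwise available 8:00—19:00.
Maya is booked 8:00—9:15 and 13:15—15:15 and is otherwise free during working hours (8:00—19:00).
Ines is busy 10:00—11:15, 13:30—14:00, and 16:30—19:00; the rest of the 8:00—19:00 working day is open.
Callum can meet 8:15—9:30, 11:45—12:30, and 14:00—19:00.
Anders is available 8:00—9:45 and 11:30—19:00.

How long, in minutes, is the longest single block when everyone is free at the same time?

75 minutes

Quinn free within 08:00–19:00: 08:00–13:00, 14:45–19:00.
Maya free within 08:00–19:00: 09:15–13:15, 15:15–19:00.
Ines free within 08:00–19:00: 08:00–10:00, 11:15–13:30, 14:00–16:30.
Quinn ∩ Maya: 09:15–13:00, 15:15–19:00.
Quinn ∩ Maya ∩ Ines: 09:15–10:00, 11:15–13:00, 15:15–16:30.
Quinn ∩ Maya ∩ Ines ∩ Callum: 09:15–09:30, 11:45–12:30, 15:15–16:30.
Quinn ∩ Maya ∩ Ines ∩ Callum ∩ Anders: 09:15–09:30, 11:45–12:30, 15:15–16:30.
Common window lengths: 15, 45, 75 min; longest is 75.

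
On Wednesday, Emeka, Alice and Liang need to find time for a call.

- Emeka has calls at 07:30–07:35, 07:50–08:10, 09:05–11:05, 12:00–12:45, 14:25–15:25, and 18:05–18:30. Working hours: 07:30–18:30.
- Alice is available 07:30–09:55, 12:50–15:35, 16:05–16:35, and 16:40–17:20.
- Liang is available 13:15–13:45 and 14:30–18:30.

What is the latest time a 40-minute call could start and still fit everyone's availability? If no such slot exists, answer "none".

Emeka free within 07:30–18:30: 07:35–07:50, 08:10–09:05, 11:05–12:00, 12:45–14:25, 15:25–18:05.
Emeka ∩ Alice: 07:35–07:50, 08:10–09:05, 12:50–14:25, 15:25–15:35, 16:05–16:35, 16:40–17:20.
Emeka ∩ Alice ∩ Liang: 13:15–13:45, 15:25–15:35, 16:05–16:35, 16:40–17:20.
Windows ≥ 40 min: 16:40–17:20.
Latest start in the last window 16:40–17:20 is 17:20 − 40 min = 16:40.

16:40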